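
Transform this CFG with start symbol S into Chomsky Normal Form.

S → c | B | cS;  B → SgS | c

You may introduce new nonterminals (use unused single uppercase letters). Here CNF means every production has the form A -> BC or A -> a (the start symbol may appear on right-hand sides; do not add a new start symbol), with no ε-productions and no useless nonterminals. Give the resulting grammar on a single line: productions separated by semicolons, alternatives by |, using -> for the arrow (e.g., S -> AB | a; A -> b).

S -> c | CS | SE; A -> g; C -> c; E -> AS

No ε-productions.
After unit-elimination: S -> c | cS | SgS; B -> c | SgS.
TERM: introduce C -> c, A -> g and substitute in every rule of length ≥2.
BIN: B -> SAS becomes B -> SD, D -> AS; S -> SAS becomes S -> SE, E -> AS.
Drop unreachable/unproductive: B.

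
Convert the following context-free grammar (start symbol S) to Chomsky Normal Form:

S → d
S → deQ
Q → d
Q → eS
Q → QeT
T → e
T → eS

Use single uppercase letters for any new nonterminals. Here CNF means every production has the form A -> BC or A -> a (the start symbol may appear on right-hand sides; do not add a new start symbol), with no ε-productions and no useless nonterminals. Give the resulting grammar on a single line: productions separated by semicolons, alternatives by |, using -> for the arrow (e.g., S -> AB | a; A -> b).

No ε-productions.
No unit productions to eliminate.
TERM: introduce B -> d, A -> e and substitute in every rule of length ≥2.
BIN: Q -> QAT becomes Q -> QC, C -> AT; S -> BAQ becomes S -> BD, D -> AQ.

S -> d | BD; A -> e; B -> d; C -> AT; D -> AQ; Q -> d | AS | QC; T -> e | AS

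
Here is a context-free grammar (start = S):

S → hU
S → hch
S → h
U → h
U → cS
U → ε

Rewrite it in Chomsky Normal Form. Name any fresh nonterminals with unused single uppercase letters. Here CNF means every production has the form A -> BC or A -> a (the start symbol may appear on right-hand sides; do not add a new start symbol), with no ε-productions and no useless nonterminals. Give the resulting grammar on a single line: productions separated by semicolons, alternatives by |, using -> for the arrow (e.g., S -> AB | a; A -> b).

Nullable: {U}; after ε-elimination: S -> h | hU | hch; U -> h | cS.
No unit productions to eliminate.
TERM: introduce B -> c, A -> h and substitute in every rule of length ≥2.
BIN: S -> ABA becomes S -> AC, C -> BA.

S -> h | AC | AU; A -> h; B -> c; C -> BA; U -> h | BS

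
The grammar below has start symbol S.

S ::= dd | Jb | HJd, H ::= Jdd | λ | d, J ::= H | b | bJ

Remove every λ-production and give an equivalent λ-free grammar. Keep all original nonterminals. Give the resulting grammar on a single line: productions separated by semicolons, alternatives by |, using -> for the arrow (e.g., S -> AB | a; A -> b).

S -> b | d | Hd | Jb | Jd | dd | HJd; H -> d | dd | Jdd; J -> H | b | bJ

Nullable set: {H, J}.
S -> HJd: H, J nullable, giving HJd | Hd | Jd | d.
S -> Jb: J nullable, giving Jb | b.
Drop H -> λ.
H -> Jdd: J nullable, giving Jdd | dd.
J -> H: H nullable, giving H.
J -> bJ: J nullable, giving b | bJ.
Unchanged (no nullable symbols): S -> dd; H -> d; J -> b.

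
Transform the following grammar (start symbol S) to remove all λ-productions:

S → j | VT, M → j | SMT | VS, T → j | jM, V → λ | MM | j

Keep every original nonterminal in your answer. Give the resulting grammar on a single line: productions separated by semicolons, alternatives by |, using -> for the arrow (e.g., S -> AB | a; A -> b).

Nullable set: {V}.
S -> VT: V nullable, giving T | VT.
M -> VS: V nullable, giving S | VS.
Drop V -> λ.
Unchanged (no nullable symbols): S -> j; M -> SMT; M -> j; T -> j; T -> jM; V -> MM; V -> j.

S -> T | j | VT; M -> S | j | VS | SMT; T -> j | jM; V -> j | MM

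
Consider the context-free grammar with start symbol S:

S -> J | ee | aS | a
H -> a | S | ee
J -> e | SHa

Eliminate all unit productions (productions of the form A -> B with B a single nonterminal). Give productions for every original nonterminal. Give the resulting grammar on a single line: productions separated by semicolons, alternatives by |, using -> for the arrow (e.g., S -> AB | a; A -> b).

Unit productions: H->S, S->J.
Unit pairs (A ⇒* B via units): (H,J), (H,S), (S,J).
S: inherits non-unit rules of {J, S} → SHa | a | aS | e | ee.
H: inherits non-unit rules of {H, J, S} → SHa | a | aS | e | ee.
J: inherits non-unit rules of {J} → SHa | e.

S -> a | e | aS | ee | SHa; H -> a | e | aS | ee | SHa; J -> e | SHa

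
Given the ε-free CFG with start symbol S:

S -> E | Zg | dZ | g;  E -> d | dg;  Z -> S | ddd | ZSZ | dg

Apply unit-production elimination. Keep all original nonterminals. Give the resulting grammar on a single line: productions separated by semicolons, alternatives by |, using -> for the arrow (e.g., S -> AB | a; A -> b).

Unit productions: S->E, Z->S.
Unit pairs (A ⇒* B via units): (S,E), (Z,E), (Z,S).
S: inherits non-unit rules of {E, S} → Zg | d | dZ | dg | g.
E: inherits non-unit rules of {E} → d | dg.
Z: inherits non-unit rules of {E, S, Z} → ZSZ | Zg | d | dZ | ddd | dg | g.

S -> d | g | Zg | dZ | dg; E -> d | dg; Z -> d | g | Zg | dZ | dg | ZSZ | ddd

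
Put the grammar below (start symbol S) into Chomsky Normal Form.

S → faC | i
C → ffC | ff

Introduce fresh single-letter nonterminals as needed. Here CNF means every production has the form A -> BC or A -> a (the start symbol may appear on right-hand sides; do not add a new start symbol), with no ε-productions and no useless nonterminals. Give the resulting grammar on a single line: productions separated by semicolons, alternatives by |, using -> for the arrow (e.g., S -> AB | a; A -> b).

No ε-productions.
No unit productions to eliminate.
TERM: introduce B -> a, A -> f and substitute in every rule of length ≥2.
BIN: C -> AAC becomes C -> AD, D -> AC; S -> ABC becomes S -> AE, E -> BC.

S -> i | AE; A -> f; B -> a; C -> AA | AD; D -> AC; E -> BC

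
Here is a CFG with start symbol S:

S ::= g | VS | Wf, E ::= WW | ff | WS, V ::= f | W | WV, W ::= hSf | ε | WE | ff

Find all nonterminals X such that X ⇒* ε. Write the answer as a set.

{E, V, W}

Directly nullable (have an ε-rule): {W}.
E is nullable via E -> WW (every symbol on the right is already known nullable).
V is nullable via V -> W (every symbol on the right is already known nullable).
Not nullable: S — each has a terminal in every rule's right-hand side or depends on a non-nullable symbol.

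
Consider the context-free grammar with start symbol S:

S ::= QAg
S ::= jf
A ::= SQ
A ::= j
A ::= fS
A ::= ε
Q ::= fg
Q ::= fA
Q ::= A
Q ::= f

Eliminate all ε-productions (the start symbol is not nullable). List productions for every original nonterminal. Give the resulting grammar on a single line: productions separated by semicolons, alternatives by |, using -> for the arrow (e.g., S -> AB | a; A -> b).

S -> g | Ag | Qg | jf | QAg; A -> S | j | SQ | fS; Q -> A | f | fA | fg

Nullable set: {A, Q}.
S -> QAg: Q, A nullable, giving Ag | QAg | Qg | g.
Drop A -> ε.
A -> SQ: Q nullable, giving S | SQ.
Q -> A: A nullable, giving A.
Q -> fA: A nullable, giving f | fA.
Unchanged (no nullable symbols): S -> jf; A -> fS; A -> j; Q -> f; Q -> fg.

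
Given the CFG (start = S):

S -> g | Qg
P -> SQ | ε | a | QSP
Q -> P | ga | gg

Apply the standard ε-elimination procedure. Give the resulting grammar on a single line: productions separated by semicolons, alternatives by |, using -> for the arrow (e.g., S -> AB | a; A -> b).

Nullable set: {P, Q}.
S -> Qg: Q nullable, giving Qg | g.
Drop P -> ε.
P -> QSP: Q, P nullable, giving QS | QSP | S | SP.
P -> SQ: Q nullable, giving S | SQ.
Q -> P: P nullable, giving P.
Unchanged (no nullable symbols): S -> g; P -> a; Q -> ga; Q -> gg.

S -> g | Qg; P -> S | a | QS | SP | SQ | QSP; Q -> P | ga | gg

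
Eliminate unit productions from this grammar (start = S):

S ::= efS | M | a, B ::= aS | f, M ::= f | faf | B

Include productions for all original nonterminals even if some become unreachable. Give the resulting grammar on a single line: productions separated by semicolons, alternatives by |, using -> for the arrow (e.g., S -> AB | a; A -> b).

Unit productions: M->B, S->M.
Unit pairs (A ⇒* B via units): (M,B), (S,B), (S,M).
S: inherits non-unit rules of {B, M, S} → a | aS | efS | f | faf.
B: inherits non-unit rules of {B} → aS | f.
M: inherits non-unit rules of {B, M} → aS | f | faf.

S -> a | f | aS | efS | faf; B -> f | aS; M -> f | aS | faf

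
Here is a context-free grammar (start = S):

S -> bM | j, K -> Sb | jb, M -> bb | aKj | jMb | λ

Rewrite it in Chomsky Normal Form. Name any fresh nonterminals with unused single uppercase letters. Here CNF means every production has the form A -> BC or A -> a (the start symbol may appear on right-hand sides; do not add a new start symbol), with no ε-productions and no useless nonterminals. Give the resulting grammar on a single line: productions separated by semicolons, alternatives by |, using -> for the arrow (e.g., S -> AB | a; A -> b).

Nullable: {M}; after ε-elimination: S -> b | j | bM; K -> Sb | jb; M -> bb | jb | aKj | jMb.
No unit productions to eliminate.
TERM: introduce C -> a, A -> b, B -> j and substitute in every rule of length ≥2.
BIN: M -> BMA becomes M -> BD, D -> MA; M -> CKB becomes M -> CE, E -> KB.

S -> b | j | AM; A -> b; B -> j; C -> a; D -> MA; E -> KB; K -> BA | SA; M -> AA | BA | BD | CE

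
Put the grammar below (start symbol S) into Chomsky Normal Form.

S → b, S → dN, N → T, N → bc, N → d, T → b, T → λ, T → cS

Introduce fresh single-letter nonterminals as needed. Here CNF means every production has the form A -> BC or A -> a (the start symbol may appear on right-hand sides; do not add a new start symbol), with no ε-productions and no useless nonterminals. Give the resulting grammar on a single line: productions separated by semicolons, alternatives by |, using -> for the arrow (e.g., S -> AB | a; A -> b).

Nullable: {N, T}; after ε-elimination: S -> b | d | dN; N -> T | d | bc; T -> b | cS.
After unit-elimination: S -> b | d | dN; N -> b | d | bc | cS; T -> b | cS.
TERM: introduce A -> b, B -> c, C -> d and substitute in every rule of length ≥2.
Drop unreachable/unproductive: T.

S -> b | d | CN; A -> b; B -> c; C -> d; N -> b | d | AB | BS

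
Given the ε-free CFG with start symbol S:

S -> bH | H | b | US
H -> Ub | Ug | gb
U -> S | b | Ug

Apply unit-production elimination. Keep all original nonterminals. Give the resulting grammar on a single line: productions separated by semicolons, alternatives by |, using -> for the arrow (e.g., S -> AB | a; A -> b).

S -> b | US | Ub | Ug | bH | gb; H -> Ub | Ug | gb; U -> b | US | Ub | Ug | bH | gb

Unit productions: S->H, U->S.
Unit pairs (A ⇒* B via units): (S,H), (U,H), (U,S).
S: inherits non-unit rules of {H, S} → US | Ub | Ug | b | bH | gb.
H: inherits non-unit rules of {H} → Ub | Ug | gb.
U: inherits non-unit rules of {H, S, U} → US | Ub | Ug | b | bH | gb.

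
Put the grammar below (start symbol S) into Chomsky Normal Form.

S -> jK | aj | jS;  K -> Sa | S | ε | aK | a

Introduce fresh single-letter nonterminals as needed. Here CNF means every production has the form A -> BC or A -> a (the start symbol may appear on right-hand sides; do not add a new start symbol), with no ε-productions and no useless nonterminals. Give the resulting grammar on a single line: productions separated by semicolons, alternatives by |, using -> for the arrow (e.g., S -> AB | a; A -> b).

Nullable: {K}; after ε-elimination: S -> j | aj | jK | jS; K -> S | a | Sa | aK.
After unit-elimination: S -> j | aj | jK | jS; K -> a | j | Sa | aK | aj | jK | jS.
TERM: introduce A -> a, B -> j and substitute in every rule of length ≥2.

S -> j | AB | BK | BS; A -> a; B -> j; K -> a | j | AB | AK | BK | BS | SA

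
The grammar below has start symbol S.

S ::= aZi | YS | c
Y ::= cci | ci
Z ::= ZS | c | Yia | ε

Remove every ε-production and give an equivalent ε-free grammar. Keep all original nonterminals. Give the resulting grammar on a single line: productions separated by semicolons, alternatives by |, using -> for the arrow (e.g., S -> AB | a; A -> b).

Nullable set: {Z}.
S -> aZi: Z nullable, giving aZi | ai.
Drop Z -> ε.
Z -> ZS: Z nullable, giving S | ZS.
Unchanged (no nullable symbols): S -> YS; S -> c; Y -> cci; Y -> ci; Z -> Yia; Z -> c.

S -> c | YS | ai | aZi; Y -> ci | cci; Z -> S | c | ZS | Yia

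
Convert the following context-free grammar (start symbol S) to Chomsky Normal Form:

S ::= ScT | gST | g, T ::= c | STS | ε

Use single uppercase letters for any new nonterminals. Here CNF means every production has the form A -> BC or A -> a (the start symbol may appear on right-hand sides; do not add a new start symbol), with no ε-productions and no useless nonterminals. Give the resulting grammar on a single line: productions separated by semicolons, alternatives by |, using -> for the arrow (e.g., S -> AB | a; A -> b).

Nullable: {T}; after ε-elimination: S -> g | Sc | gS | ScT | gST; T -> c | SS | STS.
No unit productions to eliminate.
TERM: introduce A -> c, B -> g and substitute in every rule of length ≥2.
BIN: S -> BST becomes S -> BC, C -> ST; S -> SAT becomes S -> SD, D -> AT; T -> STS becomes T -> SE, E -> TS.

S -> g | BC | BS | SA | SD; A -> c; B -> g; C -> ST; D -> AT; E -> TS; T -> c | SE | SS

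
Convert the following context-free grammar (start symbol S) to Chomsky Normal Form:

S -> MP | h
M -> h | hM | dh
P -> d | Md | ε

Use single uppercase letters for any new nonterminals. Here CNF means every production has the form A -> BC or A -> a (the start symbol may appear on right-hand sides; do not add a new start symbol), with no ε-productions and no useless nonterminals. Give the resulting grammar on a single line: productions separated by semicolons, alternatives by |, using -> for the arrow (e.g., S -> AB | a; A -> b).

Nullable: {P}; after ε-elimination: S -> M | h | MP; M -> h | dh | hM; P -> d | Md.
After unit-elimination: S -> h | MP | dh | hM; M -> h | dh | hM; P -> d | Md.
TERM: introduce A -> d, B -> h and substitute in every rule of length ≥2.

S -> h | AB | BM | MP; A -> d; B -> h; M -> h | AB | BM; P -> d | MA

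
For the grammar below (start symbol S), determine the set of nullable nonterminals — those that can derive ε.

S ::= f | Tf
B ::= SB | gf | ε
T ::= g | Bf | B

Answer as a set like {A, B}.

{B, T}

Directly nullable (have an ε-rule): {B}.
T is nullable via T -> B (every symbol on the right is already known nullable).
Not nullable: S — each has a terminal in every rule's right-hand side or depends on a non-nullable symbol.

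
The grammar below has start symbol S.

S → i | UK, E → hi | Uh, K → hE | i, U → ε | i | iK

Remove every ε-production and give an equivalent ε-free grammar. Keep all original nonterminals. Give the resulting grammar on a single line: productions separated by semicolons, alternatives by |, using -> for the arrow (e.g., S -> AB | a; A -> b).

S -> K | i | UK; E -> h | Uh | hi; K -> i | hE; U -> i | iK

Nullable set: {U}.
S -> UK: U nullable, giving K | UK.
E -> Uh: U nullable, giving Uh | h.
Drop U -> ε.
Unchanged (no nullable symbols): S -> i; E -> hi; K -> hE; K -> i; U -> i; U -> iK.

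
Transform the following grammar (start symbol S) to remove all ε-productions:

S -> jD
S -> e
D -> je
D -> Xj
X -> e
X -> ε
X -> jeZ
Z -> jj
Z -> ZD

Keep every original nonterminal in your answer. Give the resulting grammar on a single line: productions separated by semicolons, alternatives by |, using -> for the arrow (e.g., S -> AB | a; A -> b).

Nullable set: {X}.
D -> Xj: X nullable, giving Xj | j.
Drop X -> ε.
Unchanged (no nullable symbols): S -> e; S -> jD; D -> je; X -> e; X -> jeZ; Z -> ZD; Z -> jj.

S -> e | jD; D -> j | Xj | je; X -> e | jeZ; Z -> ZD | jj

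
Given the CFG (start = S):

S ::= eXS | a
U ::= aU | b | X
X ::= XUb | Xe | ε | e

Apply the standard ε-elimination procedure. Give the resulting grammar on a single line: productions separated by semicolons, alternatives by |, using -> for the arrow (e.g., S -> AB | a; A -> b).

Nullable set: {U, X}.
S -> eXS: X nullable, giving eS | eXS.
U -> X: X nullable, giving X.
U -> aU: U nullable, giving a | aU.
Drop X -> ε.
X -> XUb: X, U nullable, giving Ub | XUb | Xb | b.
X -> Xe: X nullable, giving Xe | e.
Unchanged (no nullable symbols): S -> a; U -> b; X -> e.

S -> a | eS | eXS; U -> X | a | b | aU; X -> b | e | Ub | Xb | Xe | XUb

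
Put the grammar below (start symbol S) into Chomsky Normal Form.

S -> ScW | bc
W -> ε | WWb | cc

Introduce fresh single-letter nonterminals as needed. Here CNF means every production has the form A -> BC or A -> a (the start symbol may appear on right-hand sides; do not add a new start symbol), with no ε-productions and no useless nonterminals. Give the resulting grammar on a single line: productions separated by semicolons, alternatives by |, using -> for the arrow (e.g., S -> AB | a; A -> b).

Nullable: {W}; after ε-elimination: S -> Sc | bc | ScW; W -> b | Wb | cc | WWb.
No unit productions to eliminate.
TERM: introduce B -> b, A -> c and substitute in every rule of length ≥2.
BIN: S -> SAW becomes S -> SC, C -> AW; W -> WWB becomes W -> WD, D -> WB.

S -> BA | SA | SC; A -> c; B -> b; C -> AW; D -> WB; W -> b | AA | WB | WD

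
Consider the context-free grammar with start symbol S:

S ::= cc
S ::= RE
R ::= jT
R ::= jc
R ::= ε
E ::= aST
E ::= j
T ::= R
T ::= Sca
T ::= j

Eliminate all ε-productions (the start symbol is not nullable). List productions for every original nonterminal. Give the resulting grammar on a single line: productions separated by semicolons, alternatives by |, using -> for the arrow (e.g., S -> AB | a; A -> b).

S -> E | RE | cc; E -> j | aS | aST; R -> j | jT | jc; T -> R | j | Sca

Nullable set: {R, T}.
S -> RE: R nullable, giving E | RE.
E -> aST: T nullable, giving aS | aST.
Drop R -> ε.
R -> jT: T nullable, giving j | jT.
T -> R: R nullable, giving R.
Unchanged (no nullable symbols): S -> cc; E -> j; R -> jc; T -> Sca; T -> j.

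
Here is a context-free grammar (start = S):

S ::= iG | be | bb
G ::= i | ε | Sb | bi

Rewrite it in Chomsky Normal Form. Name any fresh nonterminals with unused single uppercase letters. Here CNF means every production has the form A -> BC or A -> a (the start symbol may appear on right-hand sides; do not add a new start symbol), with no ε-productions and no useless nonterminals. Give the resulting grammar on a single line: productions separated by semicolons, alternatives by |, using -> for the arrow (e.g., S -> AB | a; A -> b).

Nullable: {G}; after ε-elimination: S -> i | bb | be | iG; G -> i | Sb | bi.
No unit productions to eliminate.
TERM: introduce A -> b, C -> e, B -> i and substitute in every rule of length ≥2.

S -> i | AA | AC | BG; A -> b; B -> i; C -> e; G -> i | AB | SA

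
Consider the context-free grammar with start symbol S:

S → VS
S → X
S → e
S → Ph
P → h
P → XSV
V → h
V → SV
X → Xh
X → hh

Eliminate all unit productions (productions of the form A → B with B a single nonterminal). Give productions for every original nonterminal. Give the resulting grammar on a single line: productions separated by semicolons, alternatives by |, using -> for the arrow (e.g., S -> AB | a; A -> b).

Unit productions: S->X.
Unit pairs (A ⇒* B via units): (S,X).
S: inherits non-unit rules of {S, X} → Ph | VS | Xh | e | hh.
P: inherits non-unit rules of {P} → XSV | h.
V: inherits non-unit rules of {V} → SV | h.
X: inherits non-unit rules of {X} → Xh | hh.

S -> e | Ph | VS | Xh | hh; P -> h | XSV; V -> h | SV; X -> Xh | hh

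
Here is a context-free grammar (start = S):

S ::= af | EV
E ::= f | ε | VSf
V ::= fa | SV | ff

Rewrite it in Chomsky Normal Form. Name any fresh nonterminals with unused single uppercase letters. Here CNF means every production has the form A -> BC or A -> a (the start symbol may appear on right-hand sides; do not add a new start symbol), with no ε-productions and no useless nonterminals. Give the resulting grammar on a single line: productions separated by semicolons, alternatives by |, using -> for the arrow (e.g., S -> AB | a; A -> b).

Nullable: {E}; after ε-elimination: S -> V | EV | af; E -> f | VSf; V -> SV | fa | ff.
After unit-elimination: S -> EV | SV | af | fa | ff; E -> f | VSf; V -> SV | fa | ff.
TERM: introduce B -> a, A -> f and substitute in every rule of length ≥2.
BIN: E -> VSA becomes E -> VC, C -> SA.

S -> AA | AB | BA | EV | SV; A -> f; B -> a; C -> SA; E -> f | VC; V -> AA | AB | SV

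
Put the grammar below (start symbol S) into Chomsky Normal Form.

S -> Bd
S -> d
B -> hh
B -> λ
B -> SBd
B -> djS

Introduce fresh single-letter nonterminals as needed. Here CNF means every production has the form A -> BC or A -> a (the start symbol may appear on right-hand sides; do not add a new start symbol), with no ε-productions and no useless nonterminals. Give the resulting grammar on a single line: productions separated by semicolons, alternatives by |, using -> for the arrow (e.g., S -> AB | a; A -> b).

Nullable: {B}; after ε-elimination: S -> d | Bd; B -> Sd | hh | SBd | djS.
No unit productions to eliminate.
TERM: introduce A -> d, D -> h, C -> j and substitute in every rule of length ≥2.
BIN: B -> ACS becomes B -> AE, E -> CS; B -> SBA becomes B -> SF, F -> BA.

S -> d | BA; A -> d; B -> AE | DD | SA | SF; C -> j; D -> h; E -> CS; F -> BA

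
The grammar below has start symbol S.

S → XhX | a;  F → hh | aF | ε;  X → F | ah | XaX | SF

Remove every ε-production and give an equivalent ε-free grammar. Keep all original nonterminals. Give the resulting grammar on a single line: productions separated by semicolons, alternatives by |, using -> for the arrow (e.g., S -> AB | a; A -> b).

Nullable set: {F, X}.
S -> XhX: X, X nullable, giving Xh | XhX | h | hX.
Drop F -> ε.
F -> aF: F nullable, giving a | aF.
X -> F: F nullable, giving F.
X -> SF: F nullable, giving S | SF.
X -> XaX: X, X nullable, giving Xa | XaX | a | aX.
Unchanged (no nullable symbols): S -> a; F -> hh; X -> ah.

S -> a | h | Xh | hX | XhX; F -> a | aF | hh; X -> F | S | a | SF | Xa | aX | ah | XaX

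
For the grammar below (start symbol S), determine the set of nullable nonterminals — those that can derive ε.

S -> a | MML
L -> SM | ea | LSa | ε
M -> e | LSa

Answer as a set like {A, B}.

{L}

Directly nullable (have an ε-rule): {L}.
Not nullable: M, S — each has a terminal in every rule's right-hand side or depends on a non-nullable symbol.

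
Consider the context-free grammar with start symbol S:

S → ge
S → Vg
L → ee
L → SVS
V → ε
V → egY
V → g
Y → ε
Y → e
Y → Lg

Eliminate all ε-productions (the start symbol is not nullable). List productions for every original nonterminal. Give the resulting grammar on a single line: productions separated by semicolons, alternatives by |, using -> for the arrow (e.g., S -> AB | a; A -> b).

Nullable set: {V, Y}.
S -> Vg: V nullable, giving Vg | g.
L -> SVS: V nullable, giving SS | SVS.
Drop V -> ε.
V -> egY: Y nullable, giving eg | egY.
Drop Y -> ε.
Unchanged (no nullable symbols): S -> ge; L -> ee; V -> g; Y -> Lg; Y -> e.

S -> g | Vg | ge; L -> SS | ee | SVS; V -> g | eg | egY; Y -> e | Lg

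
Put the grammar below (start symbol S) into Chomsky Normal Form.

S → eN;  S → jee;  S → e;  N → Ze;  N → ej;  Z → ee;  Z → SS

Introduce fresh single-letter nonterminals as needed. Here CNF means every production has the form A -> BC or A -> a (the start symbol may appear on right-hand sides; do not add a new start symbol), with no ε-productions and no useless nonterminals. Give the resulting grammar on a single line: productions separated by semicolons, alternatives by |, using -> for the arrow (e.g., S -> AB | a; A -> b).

S -> e | AN | BC; A -> e; B -> j; C -> AA; N -> AB | ZA; Z -> AA | SS

No ε-productions.
No unit productions to eliminate.
TERM: introduce A -> e, B -> j and substitute in every rule of length ≥2.
BIN: S -> BAA becomes S -> BC, C -> AA.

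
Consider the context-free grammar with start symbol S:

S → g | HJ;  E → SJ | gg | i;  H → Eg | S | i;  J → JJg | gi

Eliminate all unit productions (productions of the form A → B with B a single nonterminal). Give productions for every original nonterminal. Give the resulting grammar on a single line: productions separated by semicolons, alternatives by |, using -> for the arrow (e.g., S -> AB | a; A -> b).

S -> g | HJ; E -> i | SJ | gg; H -> g | i | Eg | HJ; J -> gi | JJg

Unit productions: H->S.
Unit pairs (A ⇒* B via units): (H,S).
S: inherits non-unit rules of {S} → HJ | g.
E: inherits non-unit rules of {E} → SJ | gg | i.
H: inherits non-unit rules of {H, S} → Eg | HJ | g | i.
J: inherits non-unit rules of {J} → JJg | gi.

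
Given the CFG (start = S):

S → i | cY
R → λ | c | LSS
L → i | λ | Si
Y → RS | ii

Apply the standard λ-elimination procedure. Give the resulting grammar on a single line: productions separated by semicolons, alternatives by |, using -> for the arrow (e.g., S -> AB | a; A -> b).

Nullable set: {L, R}.
Drop L -> λ.
Drop R -> λ.
R -> LSS: L nullable, giving LSS | SS.
Y -> RS: R nullable, giving RS | S.
Unchanged (no nullable symbols): S -> cY; S -> i; L -> Si; L -> i; R -> c; Y -> ii.

S -> i | cY; L -> i | Si; R -> c | SS | LSS; Y -> S | RS | ii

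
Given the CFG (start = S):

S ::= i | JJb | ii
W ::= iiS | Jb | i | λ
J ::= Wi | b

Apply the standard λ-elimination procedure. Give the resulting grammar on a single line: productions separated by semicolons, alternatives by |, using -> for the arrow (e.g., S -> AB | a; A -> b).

Nullable set: {W}.
J -> Wi: W nullable, giving Wi | i.
Drop W -> λ.
Unchanged (no nullable symbols): S -> JJb; S -> i; S -> ii; J -> b; W -> Jb; W -> i; W -> iiS.

S -> i | ii | JJb; J -> b | i | Wi; W -> i | Jb | iiS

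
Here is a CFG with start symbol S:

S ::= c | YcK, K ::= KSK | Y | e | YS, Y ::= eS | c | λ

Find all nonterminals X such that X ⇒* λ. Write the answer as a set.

Directly nullable (have an ε-rule): {Y}.
K is nullable via K -> Y (every symbol on the right is already known nullable).
Not nullable: S — each has a terminal in every rule's right-hand side or depends on a non-nullable symbol.

{K, Y}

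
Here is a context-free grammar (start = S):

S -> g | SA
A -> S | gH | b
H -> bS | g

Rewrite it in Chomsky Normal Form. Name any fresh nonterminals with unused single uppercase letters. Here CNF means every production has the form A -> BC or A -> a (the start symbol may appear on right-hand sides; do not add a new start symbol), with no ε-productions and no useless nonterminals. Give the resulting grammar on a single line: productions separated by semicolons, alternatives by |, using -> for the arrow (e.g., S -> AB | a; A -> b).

No ε-productions.
After unit-elimination: S -> g | SA; A -> b | g | SA | gH; H -> g | bS.
TERM: introduce C -> b, B -> g and substitute in every rule of length ≥2.

S -> g | SA; A -> b | g | BH | SA; B -> g; C -> b; H -> g | CS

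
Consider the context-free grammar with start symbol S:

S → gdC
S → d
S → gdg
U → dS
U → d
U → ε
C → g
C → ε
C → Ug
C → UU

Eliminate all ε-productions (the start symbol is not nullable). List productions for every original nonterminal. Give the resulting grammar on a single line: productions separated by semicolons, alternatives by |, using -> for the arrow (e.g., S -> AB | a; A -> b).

Nullable set: {C, U}.
S -> gdC: C nullable, giving gd | gdC.
Drop C -> ε.
C -> UU: U, U nullable, giving U | UU.
C -> Ug: U nullable, giving Ug | g.
Drop U -> ε.
Unchanged (no nullable symbols): S -> d; S -> gdg; C -> g; U -> d; U -> dS.

S -> d | gd | gdC | gdg; C -> U | g | UU | Ug; U -> d | dS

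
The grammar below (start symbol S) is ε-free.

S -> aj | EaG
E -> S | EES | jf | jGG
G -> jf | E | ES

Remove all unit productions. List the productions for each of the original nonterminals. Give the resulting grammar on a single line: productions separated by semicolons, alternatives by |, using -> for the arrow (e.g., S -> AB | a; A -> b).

Unit productions: E->S, G->E.
Unit pairs (A ⇒* B via units): (E,S), (G,E), (G,S).
S: inherits non-unit rules of {S} → EaG | aj.
E: inherits non-unit rules of {E, S} → EES | EaG | aj | jGG | jf.
G: inherits non-unit rules of {E, G, S} → EES | ES | EaG | aj | jGG | jf.

S -> aj | EaG; E -> aj | jf | EES | EaG | jGG; G -> ES | aj | jf | EES | EaG | jGG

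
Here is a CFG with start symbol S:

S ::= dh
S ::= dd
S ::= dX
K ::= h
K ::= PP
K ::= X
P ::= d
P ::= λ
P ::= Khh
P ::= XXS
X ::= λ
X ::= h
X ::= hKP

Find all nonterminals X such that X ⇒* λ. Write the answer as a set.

Directly nullable (have an ε-rule): {P, X}.
K is nullable via K -> X (every symbol on the right is already known nullable).
Not nullable: S — each has a terminal in every rule's right-hand side or depends on a non-nullable symbol.

{K, P, X}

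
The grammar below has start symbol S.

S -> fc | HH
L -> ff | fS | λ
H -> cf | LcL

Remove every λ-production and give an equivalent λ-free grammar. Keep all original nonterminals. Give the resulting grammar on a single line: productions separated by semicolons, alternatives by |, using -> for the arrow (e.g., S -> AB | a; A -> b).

S -> HH | fc; H -> c | Lc | cL | cf | LcL; L -> fS | ff

Nullable set: {L}.
H -> LcL: L, L nullable, giving Lc | LcL | c | cL.
Drop L -> λ.
Unchanged (no nullable symbols): S -> HH; S -> fc; H -> cf; L -> fS; L -> ff.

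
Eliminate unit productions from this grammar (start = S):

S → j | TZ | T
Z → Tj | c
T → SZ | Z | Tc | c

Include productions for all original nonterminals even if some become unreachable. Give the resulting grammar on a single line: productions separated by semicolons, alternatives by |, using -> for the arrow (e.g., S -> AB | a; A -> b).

Unit productions: S->T, T->Z.
Unit pairs (A ⇒* B via units): (S,T), (S,Z), (T,Z).
S: inherits non-unit rules of {S, T, Z} → SZ | TZ | Tc | Tj | c | j.
T: inherits non-unit rules of {T, Z} → SZ | Tc | Tj | c.
Z: inherits non-unit rules of {Z} → Tj | c.

S -> c | j | SZ | TZ | Tc | Tj; T -> c | SZ | Tc | Tj; Z -> c | Tj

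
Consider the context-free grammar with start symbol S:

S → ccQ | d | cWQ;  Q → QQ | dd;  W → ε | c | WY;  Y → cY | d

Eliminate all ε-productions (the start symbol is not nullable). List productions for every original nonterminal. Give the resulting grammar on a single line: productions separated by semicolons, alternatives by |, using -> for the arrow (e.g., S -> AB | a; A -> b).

Nullable set: {W}.
S -> cWQ: W nullable, giving cQ | cWQ.
Drop W -> ε.
W -> WY: W nullable, giving WY | Y.
Unchanged (no nullable symbols): S -> ccQ; S -> d; Q -> QQ; Q -> dd; W -> c; Y -> cY; Y -> d.

S -> d | cQ | cWQ | ccQ; Q -> QQ | dd; W -> Y | c | WY; Y -> d | cY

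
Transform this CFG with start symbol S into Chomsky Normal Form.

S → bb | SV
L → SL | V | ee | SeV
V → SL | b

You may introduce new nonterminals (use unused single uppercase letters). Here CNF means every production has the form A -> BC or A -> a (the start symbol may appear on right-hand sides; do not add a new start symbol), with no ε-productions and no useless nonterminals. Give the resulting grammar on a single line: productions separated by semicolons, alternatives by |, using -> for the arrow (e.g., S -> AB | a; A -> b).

No ε-productions.
After unit-elimination: S -> SV | bb; L -> b | SL | ee | SeV; V -> b | SL.
TERM: introduce B -> b, A -> e and substitute in every rule of length ≥2.
BIN: L -> SAV becomes L -> SC, C -> AV.

S -> BB | SV; A -> e; B -> b; C -> AV; L -> b | AA | SC | SL; V -> b | SL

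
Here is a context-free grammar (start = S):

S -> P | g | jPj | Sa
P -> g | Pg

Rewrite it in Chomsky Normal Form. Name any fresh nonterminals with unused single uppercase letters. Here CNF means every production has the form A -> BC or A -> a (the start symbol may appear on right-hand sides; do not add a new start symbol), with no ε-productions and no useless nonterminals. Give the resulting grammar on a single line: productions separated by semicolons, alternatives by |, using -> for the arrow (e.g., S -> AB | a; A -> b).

No ε-productions.
After unit-elimination: S -> g | Pg | Sa | jPj; P -> g | Pg.
TERM: introduce B -> a, A -> g, C -> j and substitute in every rule of length ≥2.
BIN: S -> CPC becomes S -> CD, D -> PC.

S -> g | CD | PA | SB; A -> g; B -> a; C -> j; D -> PC; P -> g | PA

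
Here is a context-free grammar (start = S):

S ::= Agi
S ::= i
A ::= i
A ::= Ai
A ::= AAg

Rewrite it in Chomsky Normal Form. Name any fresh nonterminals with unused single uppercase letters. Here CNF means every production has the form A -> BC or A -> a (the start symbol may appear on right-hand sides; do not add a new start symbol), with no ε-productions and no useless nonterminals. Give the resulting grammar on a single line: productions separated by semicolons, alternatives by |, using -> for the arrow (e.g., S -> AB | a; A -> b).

No ε-productions.
No unit productions to eliminate.
TERM: introduce B -> g, C -> i and substitute in every rule of length ≥2.
BIN: A -> AAB becomes A -> AD, D -> AB; S -> ABC becomes S -> AE, E -> BC.

S -> i | AE; A -> i | AC | AD; B -> g; C -> i; D -> AB; E -> BC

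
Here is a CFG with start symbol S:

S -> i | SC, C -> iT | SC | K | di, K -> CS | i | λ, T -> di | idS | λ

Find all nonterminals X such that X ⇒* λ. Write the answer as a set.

{C, K, T}

Directly nullable (have an ε-rule): {K, T}.
C is nullable via C -> K (every symbol on the right is already known nullable).
Not nullable: S — each has a terminal in every rule's right-hand side or depends on a non-nullable symbol.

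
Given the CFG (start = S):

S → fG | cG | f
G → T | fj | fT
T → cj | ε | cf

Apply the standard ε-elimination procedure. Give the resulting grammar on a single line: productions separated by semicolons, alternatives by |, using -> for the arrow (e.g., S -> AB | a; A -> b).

S -> c | f | cG | fG; G -> T | f | fT | fj; T -> cf | cj

Nullable set: {G, T}.
S -> cG: G nullable, giving c | cG.
S -> fG: G nullable, giving f | fG.
G -> T: T nullable, giving T.
G -> fT: T nullable, giving f | fT.
Drop T -> ε.
Unchanged (no nullable symbols): S -> f; G -> fj; T -> cf; T -> cj.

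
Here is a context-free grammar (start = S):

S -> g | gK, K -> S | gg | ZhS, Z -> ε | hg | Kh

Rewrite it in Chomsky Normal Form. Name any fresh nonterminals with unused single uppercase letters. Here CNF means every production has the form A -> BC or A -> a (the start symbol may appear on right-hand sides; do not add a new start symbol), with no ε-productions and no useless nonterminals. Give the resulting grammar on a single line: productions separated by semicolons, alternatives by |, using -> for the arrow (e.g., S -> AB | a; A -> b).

S -> g | BK; A -> h; B -> g; C -> AS; K -> g | AS | BB | BK | ZC; Z -> AB | KA

Nullable: {Z}; after ε-elimination: S -> g | gK; K -> S | gg | hS | ZhS; Z -> Kh | hg.
After unit-elimination: S -> g | gK; K -> g | gK | gg | hS | ZhS; Z -> Kh | hg.
TERM: introduce B -> g, A -> h and substitute in every rule of length ≥2.
BIN: K -> ZAS becomes K -> ZC, C -> AS.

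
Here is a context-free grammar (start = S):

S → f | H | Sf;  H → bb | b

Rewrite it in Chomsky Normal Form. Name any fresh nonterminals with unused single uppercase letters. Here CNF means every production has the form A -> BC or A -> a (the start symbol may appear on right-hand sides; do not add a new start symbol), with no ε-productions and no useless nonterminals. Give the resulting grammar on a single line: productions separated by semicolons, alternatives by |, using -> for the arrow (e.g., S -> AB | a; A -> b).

S -> b | f | AA | SB; A -> b; B -> f

No ε-productions.
After unit-elimination: S -> b | f | Sf | bb; H -> b | bb.
TERM: introduce A -> b, B -> f and substitute in every rule of length ≥2.
Drop unreachable/unproductive: H.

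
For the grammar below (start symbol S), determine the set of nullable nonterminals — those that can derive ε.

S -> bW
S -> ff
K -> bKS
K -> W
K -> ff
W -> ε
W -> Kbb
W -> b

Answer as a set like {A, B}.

{K, W}

Directly nullable (have an ε-rule): {W}.
K is nullable via K -> W (every symbol on the right is already known nullable).
Not nullable: S — each has a terminal in every rule's right-hand side or depends on a non-nullable symbol.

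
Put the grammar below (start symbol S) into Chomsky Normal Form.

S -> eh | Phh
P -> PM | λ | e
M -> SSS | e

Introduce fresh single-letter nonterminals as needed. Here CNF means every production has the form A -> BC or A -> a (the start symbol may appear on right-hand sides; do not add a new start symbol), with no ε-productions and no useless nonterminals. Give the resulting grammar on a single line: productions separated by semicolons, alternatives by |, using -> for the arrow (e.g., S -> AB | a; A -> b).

Nullable: {P}; after ε-elimination: S -> eh | hh | Phh; M -> e | SSS; P -> M | e | PM.
After unit-elimination: S -> eh | hh | Phh; M -> e | SSS; P -> e | PM | SSS.
TERM: introduce B -> e, A -> h and substitute in every rule of length ≥2.
BIN: M -> SSS becomes M -> SC, C -> SS; P -> SSS becomes P -> SD, D -> SS; S -> PAA becomes S -> PE, E -> AA.

S -> AA | BA | PE; A -> h; B -> e; C -> SS; D -> SS; E -> AA; M -> e | SC; P -> e | PM | SD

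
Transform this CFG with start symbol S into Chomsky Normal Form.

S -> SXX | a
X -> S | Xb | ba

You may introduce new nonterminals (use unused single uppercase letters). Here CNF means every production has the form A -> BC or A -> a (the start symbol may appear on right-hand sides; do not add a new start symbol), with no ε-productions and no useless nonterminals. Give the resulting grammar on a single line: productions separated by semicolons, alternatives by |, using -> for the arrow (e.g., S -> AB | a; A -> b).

S -> a | SC; A -> b; B -> a; C -> XX; D -> XX; X -> a | AB | SD | XA

No ε-productions.
After unit-elimination: S -> a | SXX; X -> a | Xb | ba | SXX.
TERM: introduce B -> a, A -> b and substitute in every rule of length ≥2.
BIN: S -> SXX becomes S -> SC, C -> XX; X -> SXX becomes X -> SD, D -> XX.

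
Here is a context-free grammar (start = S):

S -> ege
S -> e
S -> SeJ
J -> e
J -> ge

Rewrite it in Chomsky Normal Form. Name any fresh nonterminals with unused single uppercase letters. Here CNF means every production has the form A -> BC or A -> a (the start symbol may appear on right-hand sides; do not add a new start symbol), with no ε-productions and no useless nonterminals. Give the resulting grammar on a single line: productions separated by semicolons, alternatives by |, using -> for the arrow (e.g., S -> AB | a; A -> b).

S -> e | BC | SD; A -> g; B -> e; C -> AB; D -> BJ; J -> e | AB

No ε-productions.
No unit productions to eliminate.
TERM: introduce B -> e, A -> g and substitute in every rule of length ≥2.
BIN: S -> BAB becomes S -> BC, C -> AB; S -> SBJ becomes S -> SD, D -> BJ.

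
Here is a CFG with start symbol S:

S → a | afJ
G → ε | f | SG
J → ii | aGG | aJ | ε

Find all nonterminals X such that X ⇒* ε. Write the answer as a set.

{G, J}

Directly nullable (have an ε-rule): {G, J}.
Not nullable: S — each has a terminal in every rule's right-hand side or depends on a non-nullable symbol.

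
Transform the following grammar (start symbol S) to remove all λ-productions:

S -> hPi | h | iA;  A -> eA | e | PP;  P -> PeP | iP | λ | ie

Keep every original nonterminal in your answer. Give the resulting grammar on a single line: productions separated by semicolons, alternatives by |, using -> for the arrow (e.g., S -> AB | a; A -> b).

Nullable set: {A, P}.
S -> hPi: P nullable, giving hPi | hi.
S -> iA: A nullable, giving i | iA.
A -> PP: P, P nullable, giving P | PP.
A -> eA: A nullable, giving e | eA.
Drop P -> λ.
P -> PeP: P, P nullable, giving Pe | PeP | e | eP.
P -> iP: P nullable, giving i | iP.
Unchanged (no nullable symbols): S -> h; A -> e; P -> ie.

S -> h | i | hi | iA | hPi; A -> P | e | PP | eA; P -> e | i | Pe | eP | iP | ie | PeP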